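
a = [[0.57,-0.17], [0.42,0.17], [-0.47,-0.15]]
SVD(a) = [[-0.65, 0.75],[-0.51, -0.51],[0.56, 0.42]] @ diag([0.8516685642851934, 0.27777807078385]) @ [[-1.00, -0.07], [0.07, -1.0]]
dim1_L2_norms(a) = [0.59, 0.45, 0.49]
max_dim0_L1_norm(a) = 1.46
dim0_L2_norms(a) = [0.85, 0.28]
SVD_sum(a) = [[0.56, 0.04], [0.43, 0.03], [-0.48, -0.03]] + [[0.01, -0.21],[-0.01, 0.14],[0.01, -0.12]]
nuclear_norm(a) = 1.13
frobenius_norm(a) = 0.90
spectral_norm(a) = 0.85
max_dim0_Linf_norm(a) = 0.57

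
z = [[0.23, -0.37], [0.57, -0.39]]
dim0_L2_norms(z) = [0.61, 0.54]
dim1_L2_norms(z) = [0.44, 0.69]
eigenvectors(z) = [[(0.42+0.46j), (0.42-0.46j)], [(0.78+0j), 0.78-0.00j]]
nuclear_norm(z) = 0.95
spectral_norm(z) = 0.80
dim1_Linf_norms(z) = [0.37, 0.57]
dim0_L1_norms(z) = [0.8, 0.76]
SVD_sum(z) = [[0.31, -0.27], [0.52, -0.45]] + [[-0.08, -0.1], [0.05, 0.06]]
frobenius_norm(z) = 0.82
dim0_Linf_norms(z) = [0.57, 0.39]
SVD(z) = [[-0.52, -0.86], [-0.86, 0.52]] @ diag([0.8024898471404552, 0.151029948144362]) @ [[-0.76, 0.65], [0.65, 0.76]]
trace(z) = -0.16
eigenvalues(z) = [(-0.08+0.34j), (-0.08-0.34j)]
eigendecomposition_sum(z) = [[(0.12+0.21j), (-0.19-0.04j)], [0.29+0.07j, (-0.2+0.13j)]] + [[0.12-0.21j,(-0.19+0.04j)], [(0.29-0.07j),(-0.2-0.13j)]]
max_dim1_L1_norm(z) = 0.96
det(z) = 0.12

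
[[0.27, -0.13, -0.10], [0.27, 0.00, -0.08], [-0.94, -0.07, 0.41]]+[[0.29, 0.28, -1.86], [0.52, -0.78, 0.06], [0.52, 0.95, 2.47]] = [[0.56,0.15,-1.96], [0.79,-0.78,-0.02], [-0.42,0.88,2.88]]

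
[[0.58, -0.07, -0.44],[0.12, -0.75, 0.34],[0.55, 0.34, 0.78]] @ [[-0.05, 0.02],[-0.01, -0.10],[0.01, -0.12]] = [[-0.03, 0.07], [0.00, 0.04], [-0.02, -0.12]]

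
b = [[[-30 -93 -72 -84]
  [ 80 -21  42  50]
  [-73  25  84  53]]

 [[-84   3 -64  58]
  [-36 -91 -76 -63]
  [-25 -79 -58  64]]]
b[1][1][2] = -76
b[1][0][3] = 58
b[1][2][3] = 64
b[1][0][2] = -64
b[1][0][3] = 58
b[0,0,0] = -30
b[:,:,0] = [[-30, 80, -73], [-84, -36, -25]]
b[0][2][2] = 84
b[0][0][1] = -93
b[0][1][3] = 50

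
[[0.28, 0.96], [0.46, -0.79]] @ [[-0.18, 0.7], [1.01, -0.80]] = [[0.92, -0.57], [-0.88, 0.95]]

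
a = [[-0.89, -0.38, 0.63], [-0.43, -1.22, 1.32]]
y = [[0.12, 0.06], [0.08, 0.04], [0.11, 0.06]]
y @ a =[[-0.13, -0.12, 0.15], [-0.09, -0.08, 0.1], [-0.12, -0.12, 0.15]]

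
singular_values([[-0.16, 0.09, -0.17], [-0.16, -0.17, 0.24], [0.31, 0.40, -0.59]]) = [0.85, 0.23, 0.0]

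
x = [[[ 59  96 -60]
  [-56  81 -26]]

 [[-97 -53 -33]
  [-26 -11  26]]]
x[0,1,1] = 81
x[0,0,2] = -60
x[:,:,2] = [[-60, -26], [-33, 26]]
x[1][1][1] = -11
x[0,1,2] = -26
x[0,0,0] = 59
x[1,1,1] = -11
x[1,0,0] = -97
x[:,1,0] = [-56, -26]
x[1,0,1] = -53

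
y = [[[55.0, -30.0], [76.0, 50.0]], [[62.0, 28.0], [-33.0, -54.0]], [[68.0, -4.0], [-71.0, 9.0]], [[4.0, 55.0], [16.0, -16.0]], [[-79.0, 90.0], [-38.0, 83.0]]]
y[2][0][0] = 68.0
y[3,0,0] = 4.0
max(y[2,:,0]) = 68.0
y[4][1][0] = -38.0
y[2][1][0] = -71.0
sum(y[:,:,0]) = 60.0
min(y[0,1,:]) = 50.0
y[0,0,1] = -30.0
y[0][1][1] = 50.0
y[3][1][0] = 16.0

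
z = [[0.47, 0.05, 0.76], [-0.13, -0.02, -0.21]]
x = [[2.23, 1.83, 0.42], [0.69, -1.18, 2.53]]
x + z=[[2.70, 1.88, 1.18], [0.56, -1.2, 2.32]]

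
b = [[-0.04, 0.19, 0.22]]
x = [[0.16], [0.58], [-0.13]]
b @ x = [[0.08]]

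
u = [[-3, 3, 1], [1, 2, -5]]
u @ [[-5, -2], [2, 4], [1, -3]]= [[22, 15], [-6, 21]]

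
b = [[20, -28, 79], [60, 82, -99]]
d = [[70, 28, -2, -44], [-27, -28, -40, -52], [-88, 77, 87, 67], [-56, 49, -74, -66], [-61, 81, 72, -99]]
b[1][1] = 82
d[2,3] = 67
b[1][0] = 60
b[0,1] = -28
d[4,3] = -99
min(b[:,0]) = 20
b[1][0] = 60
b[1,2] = -99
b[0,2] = 79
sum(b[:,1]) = 54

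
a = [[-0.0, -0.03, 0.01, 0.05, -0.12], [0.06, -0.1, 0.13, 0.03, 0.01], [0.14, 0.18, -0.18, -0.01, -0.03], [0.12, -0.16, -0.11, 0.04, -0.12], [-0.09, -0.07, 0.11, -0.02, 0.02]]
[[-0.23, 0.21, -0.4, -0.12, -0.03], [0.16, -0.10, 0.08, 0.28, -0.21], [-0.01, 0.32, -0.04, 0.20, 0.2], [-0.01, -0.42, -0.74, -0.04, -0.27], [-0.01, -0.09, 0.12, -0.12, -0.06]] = a@[[1.26, -0.03, 0.39, 2.54, -0.62], [-0.61, 3.2, 1.52, 0.58, 1.39], [0.13, 1.71, 1.68, 1.23, -0.15], [-0.29, 0.81, -1.06, 0.59, -0.37], [1.92, -2.06, 2.66, 1.21, -0.24]]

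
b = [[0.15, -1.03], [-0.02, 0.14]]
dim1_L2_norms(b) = [1.04, 0.14]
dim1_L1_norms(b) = [1.18, 0.16]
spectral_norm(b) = 1.05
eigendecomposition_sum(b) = [[0.15, -1.03], [-0.02, 0.14]] + [[0.00, 0.0], [0.0, 0.0]]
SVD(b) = [[-0.99, 0.13], [0.13, 0.99]] @ diag([1.0504284149782113, 0.0003807970103401018]) @ [[-0.14, 0.99], [0.99, 0.14]]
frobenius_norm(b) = 1.05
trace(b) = 0.29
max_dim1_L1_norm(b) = 1.18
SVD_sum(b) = [[0.15,-1.03], [-0.02,0.14]] + [[0.0, 0.00], [0.0, 0.00]]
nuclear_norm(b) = 1.05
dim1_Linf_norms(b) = [1.03, 0.14]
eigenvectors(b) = [[0.99, 0.99], [-0.13, 0.14]]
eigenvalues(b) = [0.29, 0.0]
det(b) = 0.00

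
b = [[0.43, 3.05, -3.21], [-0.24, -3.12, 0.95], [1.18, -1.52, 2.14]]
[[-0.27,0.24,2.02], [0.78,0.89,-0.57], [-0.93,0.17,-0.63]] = b@ [[-0.66, 0.38, 0.50],  [-0.28, -0.45, -0.04],  [-0.27, -0.45, -0.6]]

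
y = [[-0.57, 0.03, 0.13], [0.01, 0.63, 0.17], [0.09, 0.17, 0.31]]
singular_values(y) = [0.71, 0.58, 0.25]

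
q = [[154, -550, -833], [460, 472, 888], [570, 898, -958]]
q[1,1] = 472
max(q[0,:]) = 154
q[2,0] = 570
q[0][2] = -833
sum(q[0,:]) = -1229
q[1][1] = 472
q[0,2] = -833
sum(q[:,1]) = 820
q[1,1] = 472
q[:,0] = [154, 460, 570]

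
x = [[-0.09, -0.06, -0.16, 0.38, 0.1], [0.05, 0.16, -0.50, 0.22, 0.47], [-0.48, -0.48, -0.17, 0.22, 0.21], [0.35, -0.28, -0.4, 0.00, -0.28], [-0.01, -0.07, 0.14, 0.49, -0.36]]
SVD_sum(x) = [[-0.13, -0.11, -0.21, 0.18, 0.19], [-0.19, -0.16, -0.31, 0.27, 0.28], [-0.21, -0.18, -0.34, 0.3, 0.31], [-0.01, -0.01, -0.02, 0.02, 0.02], [-0.00, -0.00, -0.00, 0.00, 0.00]] + [[-0.03, -0.07, 0.04, 0.07, -0.08], [0.1, 0.20, -0.13, -0.21, 0.25], [-0.07, -0.14, 0.09, 0.14, -0.17], [-0.02, -0.04, 0.03, 0.05, -0.05], [-0.14, -0.26, 0.17, 0.27, -0.32]] + [[0.04, -0.01, -0.03, 0.01, -0.02], [0.11, -0.02, -0.1, 0.03, -0.06], [-0.16, 0.02, 0.14, -0.03, 0.09], [0.42, -0.06, -0.36, 0.09, -0.23], [0.09, -0.01, -0.08, 0.02, -0.05]] + [[0.03, 0.12, 0.03, 0.12, 0.01], [0.03, 0.14, 0.04, 0.13, 0.01], [-0.04, -0.19, -0.05, -0.19, -0.01], [-0.03, -0.16, -0.04, -0.16, -0.01], [0.04, 0.20, 0.05, 0.20, 0.01]] + [[0.01,-0.01,0.01,0.0,0.01], [-0.0,0.0,-0.0,-0.00,-0.0], [-0.0,0.00,-0.0,-0.00,-0.0], [0.0,-0.0,0.0,0.0,0.0], [-0.00,0.0,-0.00,-0.00,-0.0]]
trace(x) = -0.46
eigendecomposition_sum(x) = [[0.07-0.00j, (0.04+0j), (-0.07+0j), (0.04-0j), 0j], [0.36-0.00j, (0.19+0j), -0.32+0.00j, 0.20-0.00j, 0j], [-0.28+0.00j, -0.15-0.00j, (0.25-0j), -0.15+0.00j, (-0-0j)], [(0.08-0j), 0.04+0.00j, (-0.07+0j), 0.04-0.00j, 0j], [(-0.03+0j), -0.02-0.00j, (0.03-0j), (-0.02+0j), -0.00-0.00j]] + [[(-0.03-0j),(-0.02-0j),-0.05-0.00j,(-0+0j),(0.06+0j)], [-0.15-0.00j,-0.12-0.00j,-0.24-0.00j,-0.02+0.00j,(0.31+0j)], [(-0.18-0j),(-0.14-0j),-0.28-0.00j,-0.02+0.00j,(0.36+0j)], [-0.08-0.00j,(-0.07-0j),-0.13-0.00j,-0.01+0.00j,(0.17+0j)], [0.15+0.00j,0.12+0.00j,0.23+0.00j,(0.02-0j),(-0.3-0j)]] + [[(-0.09-0.13j), (-0.03+0.1j), -0.02+0.08j, 0.17+0.01j, 0.03+0.17j], [-0.06+0.02j, (0.03+0.02j), (0.03+0.02j), (0.02-0.06j), (0.07+0.01j)], [(-0.03-0.21j), -0.09+0.10j, -0.06+0.08j, (0.19+0.1j), (-0.06+0.22j)], [0.17-0.11j, -0.12-0.04j, (-0.1-0.02j), (-0.02+0.21j), (-0.22+0.03j)], [(-0.08-0.22j), (-0.08+0.13j), (-0.05+0.11j), 0.24+0.07j, (-0.02+0.26j)]] + [[(-0.09+0.13j),(-0.03-0.1j),(-0.02-0.08j),0.17-0.01j,0.03-0.17j], [(-0.06-0.02j),0.03-0.02j,(0.03-0.02j),(0.02+0.06j),0.07-0.01j], [-0.03+0.21j,(-0.09-0.1j),(-0.06-0.08j),(0.19-0.1j),(-0.06-0.22j)], [(0.17+0.11j),-0.12+0.04j,-0.10+0.02j,-0.02-0.21j,-0.22-0.03j], [(-0.08+0.22j),(-0.08-0.13j),-0.05-0.11j,(0.24-0.07j),-0.02-0.26j]] + [[(0.05+0j), (-0.02+0j), (-0.01+0j), 0.01-0.00j, -0.02+0.00j], [-0.04-0.00j, (0.02-0j), (0.01-0j), (-0+0j), (0.02-0j)], [0.04+0.00j, (-0.02+0j), (-0.01+0j), -0j, (-0.02+0j)], [(0.02+0j), (-0.01+0j), -0.00+0.00j, 0.00-0.00j, -0.01+0.00j], [0.04+0.00j, -0.02+0.00j, (-0.01+0j), -0j, -0.02+0.00j]]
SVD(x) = [[-0.41, 0.18, 0.08, 0.33, -0.83], [-0.61, -0.54, 0.24, 0.37, 0.36], [-0.67, 0.38, -0.33, -0.51, 0.17], [-0.05, 0.12, 0.89, -0.44, -0.04], [-0.0, 0.72, 0.19, 0.54, 0.39]] @ diag([0.9080929081873065, 0.7556235419970454, 0.6888208561398586, 0.5334652316738822, 0.01552442017091367]) @ [[0.34, 0.29, 0.56, -0.48, -0.50], [-0.25, -0.48, 0.31, 0.51, -0.60], [0.69, -0.1, -0.59, 0.15, -0.38], [0.14, 0.7, 0.19, 0.68, 0.05], [-0.57, 0.44, -0.46, -0.17, -0.49]]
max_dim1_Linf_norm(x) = 0.5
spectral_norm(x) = 0.91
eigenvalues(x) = [(0.56+0j), (-0.74+0j), (-0.16+0.45j), (-0.16-0.45j), (0.04+0j)]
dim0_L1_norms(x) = [0.98, 1.05, 1.37, 1.31, 1.42]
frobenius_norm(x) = 1.47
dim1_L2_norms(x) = [0.44, 0.74, 0.76, 0.66, 0.63]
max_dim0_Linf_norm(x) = 0.5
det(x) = -0.00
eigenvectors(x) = [[-0.16+0.00j, (0.11+0j), (-0.37+0.1j), (-0.37-0.1j), -0.55+0.00j], [(-0.77+0j), (0.53+0j), -0.01+0.15j, (-0.01-0.15j), (0.47+0j)], [0.59+0.00j, (0.61+0j), -0.50-0.10j, -0.50+0.10j, (-0.47+0j)], [(-0.16+0j), (0.29+0j), -0.10-0.48j, -0.10+0.48j, (-0.19+0j)], [(0.06+0j), (-0.5+0j), -0.58+0.00j, (-0.58-0j), -0.47+0.00j]]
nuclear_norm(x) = 2.90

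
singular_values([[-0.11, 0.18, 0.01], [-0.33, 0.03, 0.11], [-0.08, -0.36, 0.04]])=[0.4, 0.37, 0.02]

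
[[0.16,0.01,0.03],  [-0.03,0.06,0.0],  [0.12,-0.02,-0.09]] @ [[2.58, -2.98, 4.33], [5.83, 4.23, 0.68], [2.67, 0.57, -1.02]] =[[0.55, -0.42, 0.67], [0.27, 0.34, -0.09], [-0.05, -0.49, 0.60]]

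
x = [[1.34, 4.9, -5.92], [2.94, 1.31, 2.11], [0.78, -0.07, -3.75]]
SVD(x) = [[-0.92, -0.21, -0.33], [0.07, -0.92, 0.37], [-0.38, 0.32, 0.87]] @ diag([8.402034113055745, 4.037249579906708, 1.8563508807848845]) @ [[-0.16, -0.52, 0.84], [-0.68, -0.56, -0.47], [0.72, -0.65, -0.27]]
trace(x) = -1.10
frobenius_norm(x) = 9.50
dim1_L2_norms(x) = [7.8, 3.85, 3.83]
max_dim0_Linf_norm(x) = 5.92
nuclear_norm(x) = 14.30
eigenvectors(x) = [[0.76+0.00j, (-0.77+0j), -0.77-0.00j], [0.64+0.00j, 0.54+0.08j, (0.54-0.08j)], [0.06+0.00j, -0.12+0.30j, (-0.12-0.3j)]]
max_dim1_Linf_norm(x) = 5.92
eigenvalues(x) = [(4.99+0j), (-3.05+1.82j), (-3.05-1.82j)]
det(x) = 62.97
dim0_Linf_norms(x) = [2.94, 4.9, 5.92]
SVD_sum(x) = [[1.21, 4.03, -6.48], [-0.10, -0.33, 0.53], [0.51, 1.69, -2.71]] + [[0.57,0.47,0.40], [2.54,2.08,1.77], [-0.88,-0.72,-0.61]] + [[-0.44, 0.4, 0.17],[0.50, -0.45, -0.19],[1.15, -1.04, -0.43]]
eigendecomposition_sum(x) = [[2.38+0.00j, (3.18-0j), -0.84-0.00j], [2.01+0.00j, 2.69-0.00j, (-0.71-0j)], [(0.2+0j), (0.26-0j), (-0.07-0j)]] + [[-0.52+0.95j, 0.86-0.76j, -2.54-3.66j], [0.47-0.61j, (-0.69+0.45j), 1.41+2.85j], [(0.29+0.35j), (-0.17-0.46j), (-1.84+0.43j)]] + [[-0.52-0.95j, (0.86+0.76j), -2.54+3.66j], [0.47+0.61j, -0.69-0.45j, 1.41-2.85j], [(0.29-0.35j), (-0.17+0.46j), (-1.84-0.43j)]]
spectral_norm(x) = 8.40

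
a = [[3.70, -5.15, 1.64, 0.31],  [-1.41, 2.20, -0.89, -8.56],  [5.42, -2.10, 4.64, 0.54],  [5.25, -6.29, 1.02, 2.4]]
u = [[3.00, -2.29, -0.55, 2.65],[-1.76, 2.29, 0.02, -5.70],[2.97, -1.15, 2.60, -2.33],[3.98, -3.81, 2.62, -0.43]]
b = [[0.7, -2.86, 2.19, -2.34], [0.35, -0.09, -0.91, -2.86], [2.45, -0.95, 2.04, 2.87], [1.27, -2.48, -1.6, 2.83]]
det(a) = 307.69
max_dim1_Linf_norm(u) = 5.7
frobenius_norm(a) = 15.92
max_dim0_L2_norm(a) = 8.91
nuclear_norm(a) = 25.73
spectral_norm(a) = 13.40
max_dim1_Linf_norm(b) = 2.87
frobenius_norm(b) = 8.11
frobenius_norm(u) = 11.05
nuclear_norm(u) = 17.61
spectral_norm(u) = 8.65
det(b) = 110.12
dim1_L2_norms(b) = [4.35, 3.02, 4.39, 4.28]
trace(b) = 5.48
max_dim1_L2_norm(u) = 6.39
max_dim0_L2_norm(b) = 5.47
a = u + b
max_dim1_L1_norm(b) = 8.31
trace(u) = 7.46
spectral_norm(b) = 5.84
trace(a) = 12.94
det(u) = -72.31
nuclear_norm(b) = 14.77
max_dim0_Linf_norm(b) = 2.87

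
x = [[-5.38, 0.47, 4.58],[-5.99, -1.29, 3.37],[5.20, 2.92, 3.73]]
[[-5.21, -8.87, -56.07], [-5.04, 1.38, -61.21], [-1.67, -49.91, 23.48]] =x @ [[0.11,-4.73,5.94], [0.6,1.04,4.82], [-1.07,-7.6,-5.76]]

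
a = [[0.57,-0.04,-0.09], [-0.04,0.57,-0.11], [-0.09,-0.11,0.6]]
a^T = [[0.57, -0.04, -0.09], [-0.04, 0.57, -0.11], [-0.09, -0.11, 0.60]]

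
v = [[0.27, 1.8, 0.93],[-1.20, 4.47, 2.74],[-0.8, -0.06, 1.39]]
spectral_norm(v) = 5.77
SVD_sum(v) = [[-0.38, 1.58, 1.02], [-1.07, 4.43, 2.86], [-0.17, 0.7, 0.45]] + [[0.31, 0.29, -0.34], [0.01, 0.01, -0.01], [-0.77, -0.73, 0.84]] + [[0.34, -0.08, 0.25],[-0.14, 0.03, -0.1],[0.14, -0.03, 0.1]]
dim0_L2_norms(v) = [1.47, 4.82, 3.21]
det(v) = 4.17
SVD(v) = [[0.33,  -0.37,  0.87], [0.93,  -0.01,  -0.36], [0.15,  0.93,  0.34]] @ diag([5.771686776231068, 1.4572800672663597, 0.4959501614351816]) @ [[-0.20,0.82,0.53], [-0.57,-0.54,0.62], [0.80,-0.18,0.57]]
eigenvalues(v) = [(0.53+0j), (2.8+0.25j), (2.8-0.25j)]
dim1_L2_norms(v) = [2.04, 5.38, 1.6]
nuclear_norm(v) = 7.72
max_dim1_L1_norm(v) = 8.41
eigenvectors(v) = [[-0.72+0.00j, (0.48-0.02j), 0.48+0.02j], [0.23+0.00j, (0.83+0j), 0.83-0.00j], [(-0.65+0j), -0.29+0.06j, -0.29-0.06j]]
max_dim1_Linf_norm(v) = 4.47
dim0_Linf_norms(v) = [1.2, 4.47, 2.74]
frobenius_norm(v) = 5.97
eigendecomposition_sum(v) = [[0.36+0.00j, (-0.16+0j), 0.13-0.00j], [(-0.12+0j), (0.05+0j), (-0.04+0j)], [0.33+0.00j, (-0.15+0j), (0.12-0j)]] + [[-0.04+5.57j, (0.98-6.17j), 0.40-8.37j],[(-0.54+9.63j), (2.21-10.57j), 1.39-14.43j],[-0.56-3.47j, 0.04+3.94j, (0.64+5.25j)]] + [[-0.04-5.57j, (0.98+6.17j), (0.4+8.37j)], [-0.54-9.63j, 2.21+10.57j, (1.39+14.43j)], [(-0.56+3.47j), 0.04-3.94j, 0.64-5.25j]]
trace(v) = 6.13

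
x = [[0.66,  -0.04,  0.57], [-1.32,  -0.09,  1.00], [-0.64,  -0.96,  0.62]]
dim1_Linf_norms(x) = [0.66, 1.32, 0.96]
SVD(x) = [[-0.08,-0.84,-0.53], [0.81,0.25,-0.53], [0.58,-0.47,0.66]] @ diag([1.9722648910156715, 0.9132880902085527, 0.7101239778729862]) @ [[-0.76,-0.32,0.57], [-0.64,0.51,-0.57], [-0.11,-0.80,-0.59]]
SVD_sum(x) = [[0.12, 0.05, -0.09], [-1.21, -0.51, 0.91], [-0.87, -0.36, 0.65]] + [[0.49, -0.39, 0.44], [-0.15, 0.12, -0.13], [0.28, -0.22, 0.25]] + [[0.04,0.30,0.22],  [0.04,0.3,0.22],  [-0.05,-0.38,-0.28]]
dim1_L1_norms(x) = [1.27, 2.41, 2.22]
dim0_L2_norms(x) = [1.61, 0.97, 1.31]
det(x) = 1.28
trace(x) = 1.19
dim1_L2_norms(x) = [0.87, 1.66, 1.31]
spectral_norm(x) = 1.97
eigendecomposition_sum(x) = [[0.62+0.00j, -0.26+0.00j, 0.26-0.00j],[(-0.51-0j), (0.22+0j), -0.22+0.00j],[0.28+0.00j, -0.12+0.00j, 0.12-0.00j]] + [[0.02+0.20j, 0.11+0.15j, 0.15-0.18j],  [-0.41+0.35j, -0.15+0.46j, 0.61+0.07j],  [(-0.46-0.12j), -0.42+0.12j, 0.25+0.48j]] + [[0.02-0.20j, 0.11-0.15j, (0.15+0.18j)], [(-0.41-0.35j), -0.15-0.46j, 0.61-0.07j], [(-0.46+0.12j), -0.42-0.12j, (0.25-0.48j)]]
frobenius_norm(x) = 2.29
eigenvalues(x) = [(0.95+0j), (0.12+1.15j), (0.12-1.15j)]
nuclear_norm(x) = 3.60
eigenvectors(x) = [[(0.73+0j), (-0.16+0.23j), (-0.16-0.23j)],[(-0.6+0j), (-0.72+0j), -0.72-0.00j],[0.33+0.00j, -0.36-0.53j, -0.36+0.53j]]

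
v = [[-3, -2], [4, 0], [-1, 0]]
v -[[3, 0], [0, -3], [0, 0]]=[[-6, -2], [4, 3], [-1, 0]]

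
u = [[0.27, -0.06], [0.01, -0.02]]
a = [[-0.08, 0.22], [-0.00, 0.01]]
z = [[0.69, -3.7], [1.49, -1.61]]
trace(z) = -0.92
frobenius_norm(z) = 4.36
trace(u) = 0.25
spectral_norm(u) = 0.28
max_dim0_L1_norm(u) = 0.28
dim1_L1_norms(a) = [0.3, 0.01]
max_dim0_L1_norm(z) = 5.31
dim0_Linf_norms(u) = [0.27, 0.06]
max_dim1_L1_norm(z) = 4.39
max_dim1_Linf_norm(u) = 0.27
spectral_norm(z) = 4.23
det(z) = 4.40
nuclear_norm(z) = 5.27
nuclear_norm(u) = 0.29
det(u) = -0.00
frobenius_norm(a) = 0.23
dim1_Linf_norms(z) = [3.7, 1.61]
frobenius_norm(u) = 0.28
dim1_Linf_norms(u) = [0.27, 0.02]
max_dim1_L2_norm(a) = 0.23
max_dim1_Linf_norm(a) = 0.22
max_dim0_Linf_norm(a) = 0.22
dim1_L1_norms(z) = [4.39, 3.1]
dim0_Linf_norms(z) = [1.49, 3.7]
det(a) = -0.00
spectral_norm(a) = 0.23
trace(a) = -0.07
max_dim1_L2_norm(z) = 3.76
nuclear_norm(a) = 0.24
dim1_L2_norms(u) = [0.28, 0.02]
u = a @ z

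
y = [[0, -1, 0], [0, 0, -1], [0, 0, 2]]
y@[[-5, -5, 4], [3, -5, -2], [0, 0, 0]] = [[-3, 5, 2], [0, 0, 0], [0, 0, 0]]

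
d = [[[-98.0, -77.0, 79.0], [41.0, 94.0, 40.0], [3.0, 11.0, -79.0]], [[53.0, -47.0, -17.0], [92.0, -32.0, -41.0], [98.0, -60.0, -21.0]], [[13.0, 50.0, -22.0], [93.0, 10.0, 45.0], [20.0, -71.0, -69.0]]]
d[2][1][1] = 10.0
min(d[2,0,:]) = -22.0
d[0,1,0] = 41.0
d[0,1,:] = [41.0, 94.0, 40.0]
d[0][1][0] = 41.0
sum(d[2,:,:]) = 69.0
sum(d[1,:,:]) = 25.0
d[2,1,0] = 93.0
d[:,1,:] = [[41.0, 94.0, 40.0], [92.0, -32.0, -41.0], [93.0, 10.0, 45.0]]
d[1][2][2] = -21.0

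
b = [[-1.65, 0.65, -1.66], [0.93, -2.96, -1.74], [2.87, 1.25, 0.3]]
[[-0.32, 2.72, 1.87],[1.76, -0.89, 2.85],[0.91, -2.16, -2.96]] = b@[[0.46,-0.86,-0.64], [-0.24,0.4,-0.71], [-0.36,-0.63,-0.77]]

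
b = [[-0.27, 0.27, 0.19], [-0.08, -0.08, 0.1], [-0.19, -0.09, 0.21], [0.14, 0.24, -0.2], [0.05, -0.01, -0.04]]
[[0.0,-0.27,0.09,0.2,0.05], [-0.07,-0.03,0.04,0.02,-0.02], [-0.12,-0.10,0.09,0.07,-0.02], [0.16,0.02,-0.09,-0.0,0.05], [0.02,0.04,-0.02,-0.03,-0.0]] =b @ [[0.64, 0.46, -0.04, -0.44, 0.07], [0.49, -0.38, 0.00, 0.28, 0.21], [0.23, -0.21, 0.40, 0.05, 0.06]]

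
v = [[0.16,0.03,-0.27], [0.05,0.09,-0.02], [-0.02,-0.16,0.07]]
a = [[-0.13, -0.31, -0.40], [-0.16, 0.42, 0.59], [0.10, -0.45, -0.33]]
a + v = [[0.03, -0.28, -0.67], [-0.11, 0.51, 0.57], [0.08, -0.61, -0.26]]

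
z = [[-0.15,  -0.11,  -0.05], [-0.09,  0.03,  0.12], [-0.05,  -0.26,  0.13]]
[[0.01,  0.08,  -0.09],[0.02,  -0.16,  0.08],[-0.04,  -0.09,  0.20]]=z@ [[-0.16, 0.05, 0.47], [0.16, -0.28, -0.31], [-0.03, -1.22, 1.09]]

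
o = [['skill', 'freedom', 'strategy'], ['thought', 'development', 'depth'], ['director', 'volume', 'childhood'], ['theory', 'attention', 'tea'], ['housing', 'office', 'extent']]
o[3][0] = 'theory'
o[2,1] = 'volume'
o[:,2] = ['strategy', 'depth', 'childhood', 'tea', 'extent']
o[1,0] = 'thought'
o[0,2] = 'strategy'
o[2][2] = 'childhood'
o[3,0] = 'theory'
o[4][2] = 'extent'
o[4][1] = 'office'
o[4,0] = 'housing'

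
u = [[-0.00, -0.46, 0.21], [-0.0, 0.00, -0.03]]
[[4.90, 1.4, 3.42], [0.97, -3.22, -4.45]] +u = [[4.90, 0.94, 3.63], [0.97, -3.22, -4.48]]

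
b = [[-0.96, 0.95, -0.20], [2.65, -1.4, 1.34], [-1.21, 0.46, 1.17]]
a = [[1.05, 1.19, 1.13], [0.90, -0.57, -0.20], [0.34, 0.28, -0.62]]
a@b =[[0.78, -0.15, 2.71], [-2.13, 1.56, -1.18], [1.17, -0.35, -0.42]]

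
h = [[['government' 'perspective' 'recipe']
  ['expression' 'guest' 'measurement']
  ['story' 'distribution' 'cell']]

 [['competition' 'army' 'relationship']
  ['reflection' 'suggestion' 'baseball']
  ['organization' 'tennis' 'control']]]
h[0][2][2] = 'cell'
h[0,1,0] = 'expression'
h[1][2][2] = 'control'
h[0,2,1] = 'distribution'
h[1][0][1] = 'army'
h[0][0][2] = 'recipe'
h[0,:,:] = [['government', 'perspective', 'recipe'], ['expression', 'guest', 'measurement'], ['story', 'distribution', 'cell']]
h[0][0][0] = 'government'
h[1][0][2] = 'relationship'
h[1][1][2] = 'baseball'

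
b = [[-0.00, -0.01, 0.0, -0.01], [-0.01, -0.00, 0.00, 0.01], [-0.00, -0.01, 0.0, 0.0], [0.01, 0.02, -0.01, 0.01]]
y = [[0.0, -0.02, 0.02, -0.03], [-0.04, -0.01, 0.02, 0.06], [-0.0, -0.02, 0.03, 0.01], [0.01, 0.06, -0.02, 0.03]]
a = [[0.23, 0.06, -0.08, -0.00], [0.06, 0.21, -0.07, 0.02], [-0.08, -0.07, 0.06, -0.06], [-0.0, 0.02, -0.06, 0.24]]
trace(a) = 0.74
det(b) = -0.00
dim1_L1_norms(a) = [0.37, 0.36, 0.27, 0.32]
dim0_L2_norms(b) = [0.01, 0.02, 0.01, 0.02]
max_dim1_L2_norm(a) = 0.25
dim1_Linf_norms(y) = [0.03, 0.06, 0.03, 0.06]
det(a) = 0.00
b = y @ a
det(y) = 0.00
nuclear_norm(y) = 0.20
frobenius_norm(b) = 0.03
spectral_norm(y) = 0.08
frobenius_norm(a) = 0.44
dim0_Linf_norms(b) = [0.01, 0.02, 0.01, 0.01]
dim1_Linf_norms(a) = [0.23, 0.21, 0.08, 0.24]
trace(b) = 0.01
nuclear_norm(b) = 0.06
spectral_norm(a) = 0.34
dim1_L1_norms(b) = [0.02, 0.02, 0.01, 0.05]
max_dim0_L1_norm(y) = 0.13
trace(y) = 0.05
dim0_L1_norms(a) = [0.37, 0.36, 0.27, 0.32]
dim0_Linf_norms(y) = [0.04, 0.06, 0.03, 0.06]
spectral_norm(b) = 0.03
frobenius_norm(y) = 0.12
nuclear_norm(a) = 0.74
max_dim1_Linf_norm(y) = 0.06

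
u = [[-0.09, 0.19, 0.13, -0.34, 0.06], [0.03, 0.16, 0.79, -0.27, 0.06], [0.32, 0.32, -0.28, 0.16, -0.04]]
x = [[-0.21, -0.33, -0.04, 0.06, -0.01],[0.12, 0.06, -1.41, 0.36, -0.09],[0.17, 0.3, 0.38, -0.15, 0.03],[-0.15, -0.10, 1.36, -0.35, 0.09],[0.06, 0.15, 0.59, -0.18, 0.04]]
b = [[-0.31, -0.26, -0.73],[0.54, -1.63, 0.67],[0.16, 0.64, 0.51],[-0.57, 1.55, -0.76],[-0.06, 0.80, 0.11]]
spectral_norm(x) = 2.16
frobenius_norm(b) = 2.96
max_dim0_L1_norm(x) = 3.78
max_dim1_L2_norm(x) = 1.46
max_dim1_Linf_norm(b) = 1.63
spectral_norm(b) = 2.70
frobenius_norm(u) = 1.10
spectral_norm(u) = 0.94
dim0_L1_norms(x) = [0.71, 0.94, 3.78, 1.1, 0.26]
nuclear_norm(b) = 3.91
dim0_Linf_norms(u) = [0.32, 0.32, 0.79, 0.34, 0.06]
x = b @ u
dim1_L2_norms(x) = [0.4, 1.46, 0.54, 1.42, 0.64]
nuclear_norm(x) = 2.76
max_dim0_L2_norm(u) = 0.85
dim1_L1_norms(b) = [1.3, 2.84, 1.31, 2.88, 0.97]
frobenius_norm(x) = 2.24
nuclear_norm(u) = 1.74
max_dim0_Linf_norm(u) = 0.79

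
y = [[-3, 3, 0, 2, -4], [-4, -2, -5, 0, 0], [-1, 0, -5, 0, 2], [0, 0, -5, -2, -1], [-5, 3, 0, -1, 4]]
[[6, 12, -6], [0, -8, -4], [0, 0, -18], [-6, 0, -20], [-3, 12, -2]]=y@ [[0, 0, -2], [0, 4, -4], [0, 0, 4], [3, 0, 0], [0, 0, 0]]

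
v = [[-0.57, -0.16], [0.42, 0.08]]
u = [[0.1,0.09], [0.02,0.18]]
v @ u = [[-0.06, -0.08], [0.04, 0.05]]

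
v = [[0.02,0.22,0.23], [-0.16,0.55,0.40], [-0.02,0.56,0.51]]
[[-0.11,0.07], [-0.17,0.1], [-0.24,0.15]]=v @ [[-0.28, 0.20], [-0.19, 0.13], [-0.28, 0.16]]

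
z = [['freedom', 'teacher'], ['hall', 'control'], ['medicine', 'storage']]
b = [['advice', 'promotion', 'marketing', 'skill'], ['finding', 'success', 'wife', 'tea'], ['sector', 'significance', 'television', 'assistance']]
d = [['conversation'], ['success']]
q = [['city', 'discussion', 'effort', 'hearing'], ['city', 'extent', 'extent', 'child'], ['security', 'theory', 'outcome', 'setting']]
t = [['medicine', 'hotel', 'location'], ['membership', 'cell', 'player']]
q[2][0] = 'security'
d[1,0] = 'success'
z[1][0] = 'hall'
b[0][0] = 'advice'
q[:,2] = ['effort', 'extent', 'outcome']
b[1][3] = 'tea'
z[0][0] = 'freedom'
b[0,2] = 'marketing'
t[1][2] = 'player'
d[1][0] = 'success'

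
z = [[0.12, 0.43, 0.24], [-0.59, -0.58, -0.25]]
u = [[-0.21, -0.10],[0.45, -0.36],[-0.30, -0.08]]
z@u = [[0.10,  -0.19], [-0.06,  0.29]]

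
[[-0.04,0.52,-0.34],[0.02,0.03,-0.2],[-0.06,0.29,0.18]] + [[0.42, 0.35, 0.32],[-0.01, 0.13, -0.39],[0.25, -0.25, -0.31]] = [[0.38, 0.87, -0.02], [0.01, 0.16, -0.59], [0.19, 0.04, -0.13]]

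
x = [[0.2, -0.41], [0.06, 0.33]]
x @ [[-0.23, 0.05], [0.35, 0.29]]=[[-0.19, -0.11], [0.10, 0.1]]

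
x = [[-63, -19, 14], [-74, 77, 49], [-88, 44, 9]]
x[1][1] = 77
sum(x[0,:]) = -68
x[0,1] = -19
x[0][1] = -19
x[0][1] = -19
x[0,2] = 14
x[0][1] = -19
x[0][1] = -19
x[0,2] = 14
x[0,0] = -63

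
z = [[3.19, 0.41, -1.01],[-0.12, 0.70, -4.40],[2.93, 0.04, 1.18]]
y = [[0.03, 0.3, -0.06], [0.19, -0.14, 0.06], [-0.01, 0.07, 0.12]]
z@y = [[0.18, 0.83, -0.29],[0.17, -0.44, -0.48],[0.08, 0.96, -0.03]]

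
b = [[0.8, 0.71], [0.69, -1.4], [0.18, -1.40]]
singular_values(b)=[2.13, 1.01]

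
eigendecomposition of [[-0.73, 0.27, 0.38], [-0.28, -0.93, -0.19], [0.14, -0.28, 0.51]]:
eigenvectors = [[0.74+0.00j, (0.74-0j), 0.24+0.00j],[-0.20+0.62j, -0.20-0.62j, (-0.16+0j)],[(-0.14+0.1j), (-0.14-0.1j), (0.96+0j)]]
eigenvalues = [(-0.87+0.28j), (-0.87-0.28j), (0.59+0j)]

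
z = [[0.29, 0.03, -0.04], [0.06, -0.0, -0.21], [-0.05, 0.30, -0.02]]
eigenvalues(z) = [(0.29+0j), (-0.01+0.25j), (-0.01-0.25j)]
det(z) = 0.02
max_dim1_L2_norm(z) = 0.3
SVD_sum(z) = [[0.23, -0.08, -0.09], [0.11, -0.04, -0.04], [-0.12, 0.04, 0.04]] + [[0.02, 0.1, -0.03], [0.02, 0.07, -0.02], [0.06, 0.26, -0.07]] + [[0.03,  0.01,  0.08],[-0.07,  -0.03,  -0.15],[0.0,  0.00,  0.01]]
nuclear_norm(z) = 0.81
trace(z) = 0.27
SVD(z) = [[-0.82, 0.35, -0.45], [-0.39, 0.23, 0.89], [0.41, 0.91, -0.05]] @ diag([0.3180073034281778, 0.3023321168129234, 0.1861898120460831]) @ [[-0.89, 0.31, 0.33],[0.23, 0.94, -0.27],[-0.4, -0.16, -0.90]]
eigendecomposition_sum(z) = [[(0.3+0j), -0.00+0.00j, (-0.03+0j)], [0.06+0.00j, -0.00+0.00j, (-0.01+0j)], [(0.01+0j), (-0+0j), (-0+0j)]] + [[-0.00-0.00j,0.02+0.00j,-0.00+0.01j],[0.00-0.02j,0.12j,-0.10-0.00j],[(-0.03-0j),0.15+0.01j,-0.01+0.12j]] + [[-0.00+0.00j,(0.02-0j),-0.00-0.01j], [0.00+0.02j,0.00-0.12j,-0.10+0.00j], [(-0.03+0j),0.15-0.01j,-0.01-0.12j]]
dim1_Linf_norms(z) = [0.29, 0.21, 0.3]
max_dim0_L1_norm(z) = 0.4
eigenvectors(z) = [[(0.98+0j), (0.09+0.01j), 0.09-0.01j], [(0.19+0j), (0.03+0.63j), 0.03-0.63j], [0.02+0.00j, 0.77+0.00j, 0.77-0.00j]]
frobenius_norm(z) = 0.48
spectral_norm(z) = 0.32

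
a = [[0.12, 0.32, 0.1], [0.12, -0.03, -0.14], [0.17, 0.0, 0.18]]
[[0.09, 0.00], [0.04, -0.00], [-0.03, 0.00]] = a @ [[0.09, 0.00], [0.34, 0.01], [-0.27, -0.00]]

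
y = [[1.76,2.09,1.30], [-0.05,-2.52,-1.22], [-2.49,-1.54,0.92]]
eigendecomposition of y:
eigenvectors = [[-0.01-0.48j, -0.01+0.48j, 0.45+0.00j], [(-0.24+0.08j), -0.24-0.08j, (-0.89+0j)], [0.84+0.00j, (0.84-0j), (-0.07+0j)]]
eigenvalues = [(1.38+1.25j), (1.38-1.25j), (-2.59+0j)]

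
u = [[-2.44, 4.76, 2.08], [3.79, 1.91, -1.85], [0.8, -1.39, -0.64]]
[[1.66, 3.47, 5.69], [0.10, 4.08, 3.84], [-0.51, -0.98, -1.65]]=u@[[-0.81, -0.09, -0.23], [0.47, 1.19, 1.51], [-1.23, -1.16, -0.99]]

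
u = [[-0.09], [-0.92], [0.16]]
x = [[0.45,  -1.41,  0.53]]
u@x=[[-0.04, 0.13, -0.05], [-0.41, 1.30, -0.49], [0.07, -0.23, 0.08]]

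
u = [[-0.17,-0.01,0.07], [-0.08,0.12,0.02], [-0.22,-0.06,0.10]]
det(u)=-0.000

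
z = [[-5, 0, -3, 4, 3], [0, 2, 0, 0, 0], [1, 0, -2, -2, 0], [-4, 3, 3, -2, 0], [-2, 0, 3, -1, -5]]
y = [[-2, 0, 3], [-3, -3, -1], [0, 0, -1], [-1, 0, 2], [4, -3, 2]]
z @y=[[18, -9, 2], [-6, -6, -2], [0, 0, 1], [1, -9, -22], [-15, 15, -21]]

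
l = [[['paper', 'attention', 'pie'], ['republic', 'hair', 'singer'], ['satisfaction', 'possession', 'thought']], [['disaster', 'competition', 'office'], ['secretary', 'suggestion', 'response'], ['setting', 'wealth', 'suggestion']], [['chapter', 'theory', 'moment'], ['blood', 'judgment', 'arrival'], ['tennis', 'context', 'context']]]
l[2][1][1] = 'judgment'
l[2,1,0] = 'blood'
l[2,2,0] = 'tennis'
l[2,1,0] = 'blood'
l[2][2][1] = 'context'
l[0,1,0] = 'republic'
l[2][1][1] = 'judgment'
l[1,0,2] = 'office'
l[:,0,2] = ['pie', 'office', 'moment']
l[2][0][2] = 'moment'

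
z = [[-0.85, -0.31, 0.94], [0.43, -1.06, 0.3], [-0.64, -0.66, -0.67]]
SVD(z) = [[0.79, 0.60, -0.13], [0.52, -0.53, 0.67], [0.34, -0.6, -0.73]] @ diag([1.3838153770992876, 1.1708621877716707, 1.0530606532152336]) @ [[-0.48, -0.73, 0.48],[-0.31, 0.65, 0.69],[0.82, -0.18, 0.54]]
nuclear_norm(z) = 3.61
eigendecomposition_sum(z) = [[(-0.3+0.37j), (-0.39+0.02j), (0.38+0.39j)], [0.01+0.27j, (-0.15+0.15j), (0.3+0.02j)], [-0.43-0.17j, -0.13-0.35j, -0.25+0.46j]] + [[-0.30-0.37j, (-0.39-0.02j), 0.38-0.39j], [(0.01-0.27j), (-0.15-0.15j), 0.30-0.02j], [(-0.43+0.17j), -0.13+0.35j, (-0.25-0.46j)]] + [[(-0.25+0j), (0.46+0j), (0.19+0j)], [(0.4-0j), (-0.75-0j), -0.31-0.00j], [0.22-0.00j, (-0.4-0j), (-0.16-0j)]]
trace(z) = -2.58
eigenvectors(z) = [[-0.67+0.00j, -0.67-0.00j, -0.48+0.00j], [-0.28+0.25j, (-0.28-0.25j), 0.77+0.00j], [-0.19-0.61j, -0.19+0.61j, (0.42+0j)]]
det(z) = -1.71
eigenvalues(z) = [(-0.71+0.98j), (-0.71-0.98j), (-1.16+0j)]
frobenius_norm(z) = 2.10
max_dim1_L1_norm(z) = 2.1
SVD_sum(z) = [[-0.52,-0.8,0.53], [-0.34,-0.53,0.35], [-0.22,-0.34,0.23]] + [[-0.22,0.46,0.49],[0.19,-0.40,-0.43],[0.21,-0.46,-0.48]] + [[-0.11,  0.03,  -0.07], [0.58,  -0.13,  0.38], [-0.63,  0.14,  -0.41]]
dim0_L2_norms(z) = [1.15, 1.29, 1.19]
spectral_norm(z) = 1.38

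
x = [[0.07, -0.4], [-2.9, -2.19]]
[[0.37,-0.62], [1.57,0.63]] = x @ [[0.13, -1.22], [-0.89, 1.33]]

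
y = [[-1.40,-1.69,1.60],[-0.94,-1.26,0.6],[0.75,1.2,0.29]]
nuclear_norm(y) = 4.38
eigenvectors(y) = [[0.79, 0.82, 0.61], [0.50, -0.55, -0.05], [-0.35, 0.14, 0.79]]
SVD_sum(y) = [[-1.47,-1.9,1.18], [-0.92,-1.19,0.74], [0.62,0.81,-0.50]] + [[0.07, 0.21, 0.42], [-0.02, -0.07, -0.14], [0.13, 0.39, 0.79]] + [[-0.00, 0.00, -0.00], [0.0, -0.00, 0.00], [0.0, -0.0, 0.00]]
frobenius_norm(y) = 3.51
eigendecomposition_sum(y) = [[-1.48, -1.96, 1.03], [-0.93, -1.24, 0.65], [0.65, 0.86, -0.45]] + [[-0.00, 0.00, 0.00], [0.00, -0.00, -0.0], [-0.00, 0.00, 0.00]] + [[0.08, 0.27, 0.57], [-0.01, -0.02, -0.05], [0.1, 0.34, 0.74]]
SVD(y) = [[-0.8, 0.47, -0.38], [-0.50, -0.15, 0.85], [0.34, 0.87, 0.35]] @ diag([3.3537587072547357, 1.0228391372900445, 0.00162257227737281]) @ [[0.55, 0.71, -0.44], [0.14, 0.44, 0.89], [0.82, -0.55, 0.14]]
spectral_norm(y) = 3.35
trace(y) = -2.37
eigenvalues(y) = [-3.16, -0.0, 0.8]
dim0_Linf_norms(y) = [1.4, 1.69, 1.6]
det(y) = 0.01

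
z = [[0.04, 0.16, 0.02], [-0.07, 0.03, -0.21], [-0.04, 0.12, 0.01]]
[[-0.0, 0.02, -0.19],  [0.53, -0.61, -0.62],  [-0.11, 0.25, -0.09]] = z@ [[1.84,-3.57,-0.95], [-0.07,0.51,-1.34], [-3.13,4.17,3.06]]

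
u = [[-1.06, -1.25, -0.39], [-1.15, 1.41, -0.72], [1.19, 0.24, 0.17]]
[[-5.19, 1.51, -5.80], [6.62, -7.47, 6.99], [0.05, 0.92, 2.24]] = u@[[-1.11, 0.93, 1.47], [4.6, -2.96, 4.44], [1.59, 3.09, -3.36]]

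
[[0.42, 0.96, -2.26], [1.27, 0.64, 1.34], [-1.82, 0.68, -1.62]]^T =[[0.42, 1.27, -1.82], [0.96, 0.64, 0.68], [-2.26, 1.34, -1.62]]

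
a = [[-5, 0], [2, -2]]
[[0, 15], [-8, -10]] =a@[[0, -3], [4, 2]]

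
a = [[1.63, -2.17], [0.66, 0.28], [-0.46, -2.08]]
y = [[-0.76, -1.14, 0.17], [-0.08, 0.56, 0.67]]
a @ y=[[-1.07, -3.07, -1.18], [-0.52, -0.60, 0.30], [0.52, -0.64, -1.47]]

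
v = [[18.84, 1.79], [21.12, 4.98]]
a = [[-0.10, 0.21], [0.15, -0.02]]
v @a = [[-1.62, 3.92], [-1.36, 4.34]]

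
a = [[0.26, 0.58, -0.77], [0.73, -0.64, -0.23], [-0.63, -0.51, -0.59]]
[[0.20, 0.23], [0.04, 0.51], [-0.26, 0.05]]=a@[[0.24, 0.40], [0.22, -0.22], [-0.01, -0.33]]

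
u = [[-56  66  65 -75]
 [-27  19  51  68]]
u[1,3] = 68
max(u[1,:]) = 68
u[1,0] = -27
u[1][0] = -27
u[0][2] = 65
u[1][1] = 19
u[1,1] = 19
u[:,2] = [65, 51]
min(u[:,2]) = 51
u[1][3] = 68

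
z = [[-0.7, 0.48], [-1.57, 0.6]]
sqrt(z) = [[-0.12, 0.47], [-1.53, 1.15]]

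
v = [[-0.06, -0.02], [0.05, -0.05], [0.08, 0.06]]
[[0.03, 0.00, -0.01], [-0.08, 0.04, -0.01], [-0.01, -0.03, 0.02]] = v @ [[-0.74, 0.13, 0.11], [0.78, -0.61, 0.23]]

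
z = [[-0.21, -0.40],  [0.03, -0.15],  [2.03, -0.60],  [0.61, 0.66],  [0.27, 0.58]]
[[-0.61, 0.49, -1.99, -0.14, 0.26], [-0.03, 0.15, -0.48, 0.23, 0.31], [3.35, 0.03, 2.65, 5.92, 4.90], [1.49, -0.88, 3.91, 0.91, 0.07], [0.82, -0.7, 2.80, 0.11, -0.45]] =z @[[1.82, -0.30, 2.40, 2.61, 1.92],  [0.57, -1.06, 3.71, -1.03, -1.67]]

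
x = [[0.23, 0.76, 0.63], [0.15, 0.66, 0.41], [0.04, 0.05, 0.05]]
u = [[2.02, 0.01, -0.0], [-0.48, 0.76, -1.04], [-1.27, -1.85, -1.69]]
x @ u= [[-0.7, -0.59, -1.86], [-0.53, -0.26, -1.38], [-0.01, -0.05, -0.14]]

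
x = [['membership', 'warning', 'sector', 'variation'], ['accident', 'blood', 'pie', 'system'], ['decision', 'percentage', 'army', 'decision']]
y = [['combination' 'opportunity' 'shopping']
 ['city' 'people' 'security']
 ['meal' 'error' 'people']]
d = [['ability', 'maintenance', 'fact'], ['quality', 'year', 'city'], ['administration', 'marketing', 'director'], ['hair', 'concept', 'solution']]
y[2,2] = 'people'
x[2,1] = 'percentage'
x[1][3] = 'system'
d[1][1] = 'year'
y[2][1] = 'error'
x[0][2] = 'sector'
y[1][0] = 'city'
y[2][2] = 'people'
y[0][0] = 'combination'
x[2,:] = ['decision', 'percentage', 'army', 'decision']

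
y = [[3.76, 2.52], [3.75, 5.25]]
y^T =[[3.76, 3.75], [2.52, 5.25]]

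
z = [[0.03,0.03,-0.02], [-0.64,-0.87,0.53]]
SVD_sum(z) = [[0.02, 0.03, -0.02], [-0.64, -0.87, 0.53]] + [[0.01, -0.0, 0.00],[0.00, -0.0, 0.0]]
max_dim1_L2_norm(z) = 1.2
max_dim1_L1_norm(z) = 2.04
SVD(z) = [[-0.04, 1.00], [1.0, 0.04]] @ diag([1.2039763177606564, 0.00640517536778686]) @ [[-0.53, -0.72, 0.44], [0.82, -0.56, 0.07]]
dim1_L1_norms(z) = [0.08, 2.04]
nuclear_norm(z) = 1.21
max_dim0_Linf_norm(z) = 0.87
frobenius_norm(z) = 1.20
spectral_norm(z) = 1.20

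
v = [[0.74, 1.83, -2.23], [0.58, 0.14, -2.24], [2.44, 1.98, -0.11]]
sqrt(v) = [[1.04+0.38j, (1.04-0.43j), (-0.66-0.15j)], [0.61-0.44j, (0.73+0.49j), -0.95+0.17j], [0.95-0.09j, 0.61+0.10j, (1.06+0.03j)]]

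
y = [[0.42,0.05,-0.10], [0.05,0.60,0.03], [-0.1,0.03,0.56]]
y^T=[[0.42,0.05,-0.10],[0.05,0.6,0.03],[-0.10,0.03,0.56]]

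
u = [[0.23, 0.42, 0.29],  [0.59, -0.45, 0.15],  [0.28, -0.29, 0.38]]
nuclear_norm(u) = 1.70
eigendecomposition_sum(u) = [[-0.19, 0.3, 0.01], [0.33, -0.53, -0.02], [0.13, -0.21, -0.01]] + [[0.39, 0.02, 0.49],[0.24, 0.01, 0.30],[0.17, 0.01, 0.21]] + [[0.03, 0.1, -0.21], [0.02, 0.07, -0.14], [-0.02, -0.08, 0.17]]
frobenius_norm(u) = 1.09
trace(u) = 0.16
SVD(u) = [[-0.04, 0.98, -0.19], [-0.82, -0.14, -0.55], [-0.57, 0.13, 0.81]] @ diag([0.9044010626135054, 0.5671930923757323, 0.23184200202900343]) @ [[-0.72, 0.57, -0.39], [0.31, 0.77, 0.55], [-0.62, -0.28, 0.74]]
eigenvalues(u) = [-0.72, 0.61, 0.27]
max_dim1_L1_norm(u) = 1.19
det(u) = -0.12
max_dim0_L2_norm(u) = 0.69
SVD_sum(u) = [[0.03, -0.02, 0.02],[0.54, -0.42, 0.29],[0.37, -0.29, 0.20]] + [[0.17, 0.43, 0.31], [-0.03, -0.06, -0.04], [0.02, 0.06, 0.04]] + [[0.03, 0.01, -0.03],[0.08, 0.04, -0.09],[-0.12, -0.05, 0.14]]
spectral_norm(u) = 0.90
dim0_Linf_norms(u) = [0.59, 0.45, 0.38]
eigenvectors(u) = [[0.46, -0.80, -0.69], [-0.82, -0.49, -0.45], [-0.33, -0.35, 0.56]]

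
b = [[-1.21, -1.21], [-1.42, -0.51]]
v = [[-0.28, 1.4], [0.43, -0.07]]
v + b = [[-1.49, 0.19],[-0.99, -0.58]]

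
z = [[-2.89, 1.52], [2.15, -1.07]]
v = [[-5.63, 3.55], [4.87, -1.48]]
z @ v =[[23.67, -12.51], [-17.32, 9.22]]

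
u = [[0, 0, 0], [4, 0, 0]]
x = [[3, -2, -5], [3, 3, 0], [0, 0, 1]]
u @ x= [[0, 0, 0], [12, -8, -20]]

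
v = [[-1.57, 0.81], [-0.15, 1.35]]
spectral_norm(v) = 1.99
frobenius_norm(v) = 2.23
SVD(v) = [[-0.85, -0.53], [-0.53, 0.85]] @ diag([1.989272873755285, 1.0043870935756745]) @ [[0.71,-0.71], [0.71,0.71]]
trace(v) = -0.22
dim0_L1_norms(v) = [1.72, 2.16]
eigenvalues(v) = [-1.53, 1.31]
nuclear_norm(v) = 2.99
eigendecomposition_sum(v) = [[-1.55, 0.44], [-0.08, 0.02]] + [[-0.02, 0.37], [-0.07, 1.33]]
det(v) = -2.00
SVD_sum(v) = [[-1.19, 1.19], [-0.75, 0.75]] + [[-0.38, -0.38], [0.60, 0.60]]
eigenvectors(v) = [[-1.0, -0.27], [-0.05, -0.96]]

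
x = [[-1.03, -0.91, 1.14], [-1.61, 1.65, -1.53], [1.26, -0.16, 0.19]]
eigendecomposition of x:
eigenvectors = [[-0.31,0.85,0.07],[0.92,0.17,0.74],[-0.23,-0.5,0.66]]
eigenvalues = [2.56, -1.89, 0.14]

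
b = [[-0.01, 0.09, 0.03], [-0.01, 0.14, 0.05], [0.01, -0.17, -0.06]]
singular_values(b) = [0.25, 0.0, 0.0]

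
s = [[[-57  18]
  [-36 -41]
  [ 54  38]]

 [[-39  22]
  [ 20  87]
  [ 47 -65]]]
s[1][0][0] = -39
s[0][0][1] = 18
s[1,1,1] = 87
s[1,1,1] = 87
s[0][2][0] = 54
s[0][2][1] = 38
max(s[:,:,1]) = 87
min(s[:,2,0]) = 47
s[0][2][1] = 38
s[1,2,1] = -65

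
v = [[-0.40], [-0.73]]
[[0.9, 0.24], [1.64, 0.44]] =v @ [[-2.25, -0.6]]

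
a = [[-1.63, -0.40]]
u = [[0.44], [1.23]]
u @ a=[[-0.72, -0.18], [-2.0, -0.49]]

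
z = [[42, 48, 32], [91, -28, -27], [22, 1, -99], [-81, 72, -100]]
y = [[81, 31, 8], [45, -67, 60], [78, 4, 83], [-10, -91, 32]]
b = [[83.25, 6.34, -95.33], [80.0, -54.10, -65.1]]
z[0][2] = 32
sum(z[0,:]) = 122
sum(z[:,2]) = -194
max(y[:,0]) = 81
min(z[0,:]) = 32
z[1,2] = -27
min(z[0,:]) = 32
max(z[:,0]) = 91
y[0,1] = 31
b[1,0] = 80.0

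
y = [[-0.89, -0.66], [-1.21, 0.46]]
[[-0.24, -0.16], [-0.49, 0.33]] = y @ [[0.36, -0.12], [-0.12, 0.41]]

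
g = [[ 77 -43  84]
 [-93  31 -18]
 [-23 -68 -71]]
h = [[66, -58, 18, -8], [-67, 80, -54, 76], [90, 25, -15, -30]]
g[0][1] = -43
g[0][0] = 77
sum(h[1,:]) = 35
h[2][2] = -15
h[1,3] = 76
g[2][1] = -68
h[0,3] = -8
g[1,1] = 31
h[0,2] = 18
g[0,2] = 84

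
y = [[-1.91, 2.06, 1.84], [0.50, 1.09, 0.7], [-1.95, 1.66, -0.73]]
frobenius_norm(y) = 4.51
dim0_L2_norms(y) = [2.77, 2.86, 2.1]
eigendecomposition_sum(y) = [[-0.94+0.60j, 0.53-0.48j, 0.77+0.49j],[0.27+0.30j, (-0.2-0.16j), (0.13-0.3j)],[-0.97-0.99j, 0.72+0.51j, -0.40+1.07j]] + [[(-0.94-0.6j),(0.53+0.48j),(0.77-0.49j)], [0.27-0.30j,(-0.2+0.16j),(0.13+0.3j)], [(-0.97+0.99j),(0.72-0.51j),-0.40-1.07j]] + [[(-0.02-0j), 1.01+0.00j, (0.3+0j)], [-0.03-0.00j, 1.49+0.00j, (0.44+0j)], [(-0-0j), (0.22+0j), 0.07+0.00j]]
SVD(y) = [[-0.82, -0.42, -0.39],[-0.17, -0.48, 0.86],[-0.55, 0.77, 0.32]] @ diag([3.966879498121592, 1.9202141303963032, 0.934368632183763]) @ [[0.64, -0.70, -0.31], [-0.48, -0.06, -0.87], [0.59, 0.71, -0.38]]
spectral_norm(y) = 3.97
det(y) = 7.12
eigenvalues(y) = [(-1.54+1.5j), (-1.54-1.5j), (1.53+0j)]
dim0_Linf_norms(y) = [1.95, 2.06, 1.84]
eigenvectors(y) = [[(0.13-0.6j), 0.13+0.60j, 0.56+0.00j], [(-0.22-0.01j), (-0.22+0.01j), 0.82+0.00j], [(0.76+0j), 0.76-0.00j, 0.12+0.00j]]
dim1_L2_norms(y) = [3.36, 1.39, 2.66]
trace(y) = -1.55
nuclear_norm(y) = 6.82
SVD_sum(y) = [[-2.09, 2.27, 0.99], [-0.42, 0.46, 0.2], [-1.42, 1.54, 0.67]] + [[0.39, 0.05, 0.71], [0.45, 0.06, 0.80], [-0.71, -0.09, -1.29]] + [[-0.22, -0.26, 0.14], [0.48, 0.57, -0.31], [0.18, 0.21, -0.11]]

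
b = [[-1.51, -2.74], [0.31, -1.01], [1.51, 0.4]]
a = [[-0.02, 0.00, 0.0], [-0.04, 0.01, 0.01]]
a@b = [[0.03, 0.05], [0.08, 0.10]]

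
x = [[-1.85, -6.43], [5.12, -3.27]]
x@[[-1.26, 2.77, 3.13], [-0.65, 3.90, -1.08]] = [[6.51,  -30.20,  1.15], [-4.33,  1.43,  19.56]]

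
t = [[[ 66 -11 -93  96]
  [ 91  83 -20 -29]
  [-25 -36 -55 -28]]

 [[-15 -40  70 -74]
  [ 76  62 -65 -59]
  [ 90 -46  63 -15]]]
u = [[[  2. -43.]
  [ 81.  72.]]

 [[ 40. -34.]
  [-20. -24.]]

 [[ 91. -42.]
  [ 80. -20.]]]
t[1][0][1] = -40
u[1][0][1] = -34.0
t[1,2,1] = -46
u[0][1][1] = 72.0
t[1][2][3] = -15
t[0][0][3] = 96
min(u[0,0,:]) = -43.0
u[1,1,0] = -20.0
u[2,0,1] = -42.0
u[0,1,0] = 81.0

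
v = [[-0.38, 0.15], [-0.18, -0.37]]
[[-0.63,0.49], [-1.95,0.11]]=v@[[3.13, -1.18],[3.75, 0.27]]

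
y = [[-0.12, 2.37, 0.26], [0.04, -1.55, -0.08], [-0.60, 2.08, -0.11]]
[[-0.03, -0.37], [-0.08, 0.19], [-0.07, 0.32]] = y @[[0.64, -0.73],[0.11, -0.1],[-0.81, -0.85]]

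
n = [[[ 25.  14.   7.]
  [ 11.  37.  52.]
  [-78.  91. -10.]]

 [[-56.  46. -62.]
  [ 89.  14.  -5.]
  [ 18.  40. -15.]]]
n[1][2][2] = -15.0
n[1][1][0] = 89.0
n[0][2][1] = 91.0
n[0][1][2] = 52.0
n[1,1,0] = 89.0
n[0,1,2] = 52.0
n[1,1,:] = [89.0, 14.0, -5.0]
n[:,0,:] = [[25.0, 14.0, 7.0], [-56.0, 46.0, -62.0]]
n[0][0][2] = 7.0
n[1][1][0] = 89.0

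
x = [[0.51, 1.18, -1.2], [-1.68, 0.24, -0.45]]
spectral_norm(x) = 1.77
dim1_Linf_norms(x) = [1.2, 1.68]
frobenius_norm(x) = 2.48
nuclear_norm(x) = 3.51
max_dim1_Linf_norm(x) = 1.68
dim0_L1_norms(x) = [2.19, 1.42, 1.65]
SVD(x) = [[-0.76,  0.65], [0.65,  0.76]] @ diag([1.7667682323250593, 1.747435267255123]) @ [[-0.84, -0.42, 0.35], [-0.54, 0.54, -0.64]]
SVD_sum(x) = [[1.12, 0.56, -0.47], [-0.97, -0.48, 0.40]] + [[-0.61, 0.62, -0.73],[-0.71, 0.72, -0.85]]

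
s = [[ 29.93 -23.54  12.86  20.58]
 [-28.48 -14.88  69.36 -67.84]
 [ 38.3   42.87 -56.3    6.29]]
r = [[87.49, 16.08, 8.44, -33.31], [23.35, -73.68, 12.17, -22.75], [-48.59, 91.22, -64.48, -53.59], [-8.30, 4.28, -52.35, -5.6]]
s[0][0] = 29.93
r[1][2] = 12.17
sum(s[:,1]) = 4.449999999999996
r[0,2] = 8.44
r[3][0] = -8.3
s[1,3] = -67.84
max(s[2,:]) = 42.87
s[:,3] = [20.58, -67.84, 6.29]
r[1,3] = -22.75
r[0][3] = -33.31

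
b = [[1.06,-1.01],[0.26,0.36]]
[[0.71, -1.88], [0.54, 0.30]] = b@[[1.24, -0.58], [0.60, 1.25]]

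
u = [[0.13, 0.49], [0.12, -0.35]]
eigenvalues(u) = [0.23, -0.45]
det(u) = -0.10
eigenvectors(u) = [[0.98,-0.64], [0.2,0.76]]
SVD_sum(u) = [[0.03, 0.5],[-0.02, -0.34]] + [[0.10, -0.01], [0.14, -0.01]]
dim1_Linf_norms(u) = [0.49, 0.35]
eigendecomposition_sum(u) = [[0.2,0.17], [0.04,0.03]] + [[-0.07, 0.32], [0.08, -0.38]]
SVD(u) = [[-0.82,  0.57], [0.57,  0.82]] @ diag([0.6033367999068096, 0.17287193490619177]) @ [[-0.07, -1.00], [1.0, -0.07]]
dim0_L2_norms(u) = [0.18, 0.6]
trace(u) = -0.22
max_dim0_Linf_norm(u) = 0.49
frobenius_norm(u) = 0.63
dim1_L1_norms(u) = [0.62, 0.47]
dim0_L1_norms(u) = [0.25, 0.84]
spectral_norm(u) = 0.60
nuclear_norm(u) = 0.78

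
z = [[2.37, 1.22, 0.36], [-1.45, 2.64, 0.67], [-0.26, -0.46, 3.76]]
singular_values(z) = [3.87, 3.0, 2.69]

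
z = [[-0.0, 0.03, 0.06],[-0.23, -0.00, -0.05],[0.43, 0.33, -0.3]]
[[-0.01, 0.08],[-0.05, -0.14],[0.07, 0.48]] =z @ [[0.22, 0.48], [-0.14, 1.43], [-0.06, 0.67]]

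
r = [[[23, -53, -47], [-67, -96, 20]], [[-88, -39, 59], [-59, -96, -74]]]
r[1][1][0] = -59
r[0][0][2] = -47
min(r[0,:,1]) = -96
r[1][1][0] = -59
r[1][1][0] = -59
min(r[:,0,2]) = -47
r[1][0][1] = -39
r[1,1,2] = -74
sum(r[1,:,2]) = -15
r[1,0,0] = -88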